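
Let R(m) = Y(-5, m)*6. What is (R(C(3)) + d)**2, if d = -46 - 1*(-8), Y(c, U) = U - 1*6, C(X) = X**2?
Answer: 400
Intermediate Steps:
Y(c, U) = -6 + U (Y(c, U) = U - 6 = -6 + U)
R(m) = -36 + 6*m (R(m) = (-6 + m)*6 = -36 + 6*m)
d = -38 (d = -46 + 8 = -38)
(R(C(3)) + d)**2 = ((-36 + 6*3**2) - 38)**2 = ((-36 + 6*9) - 38)**2 = ((-36 + 54) - 38)**2 = (18 - 38)**2 = (-20)**2 = 400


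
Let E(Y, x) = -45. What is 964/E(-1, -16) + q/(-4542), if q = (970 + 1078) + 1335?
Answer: -1510241/68130 ≈ -22.167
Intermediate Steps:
q = 3383 (q = 2048 + 1335 = 3383)
964/E(-1, -16) + q/(-4542) = 964/(-45) + 3383/(-4542) = 964*(-1/45) + 3383*(-1/4542) = -964/45 - 3383/4542 = -1510241/68130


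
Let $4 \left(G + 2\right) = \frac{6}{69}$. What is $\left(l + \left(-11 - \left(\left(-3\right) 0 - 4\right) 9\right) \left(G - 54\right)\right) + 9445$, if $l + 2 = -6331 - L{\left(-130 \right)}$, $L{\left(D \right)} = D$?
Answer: $\frac{84757}{46} \approx 1842.5$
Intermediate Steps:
$l = -6203$ ($l = -2 - 6201 = -6203$)
$G = - \frac{91}{46}$ ($G = -2 + \frac{6 \cdot \frac{1}{69}}{4} = -2 + \frac{1}{4} \cdot \frac{2}{23} = -2 + \frac{1}{46} = - \frac{91}{46} \approx -1.9783$)
$\left(l + \left(-11 - \left(\left(-3\right) 0 - 4\right) 9\right) \left(G - 54\right)\right) + 9445 = \left(-6203 + \left(-11 - \left(\left(-3\right) 0 - 4\right) 9\right) \left(- \frac{91}{46} - 54\right)\right) + 9445 = \left(-6203 + \left(-11 - \left(0 - 4\right) 9\right) \left(- \frac{2575}{46}\right)\right) + 9445 = \left(-6203 + \left(-11 - \left(-4\right) 9\right) \left(- \frac{2575}{46}\right)\right) + 9445 = \left(-6203 + \left(-11 - -36\right) \left(- \frac{2575}{46}\right)\right) + 9445 = \left(-6203 + \left(-11 + 36\right) \left(- \frac{2575}{46}\right)\right) + 9445 = \left(-6203 + 25 \left(- \frac{2575}{46}\right)\right) + 9445 = \left(-6203 - \frac{64375}{46}\right) + 9445 = - \frac{349713}{46} + 9445 = \frac{84757}{46}$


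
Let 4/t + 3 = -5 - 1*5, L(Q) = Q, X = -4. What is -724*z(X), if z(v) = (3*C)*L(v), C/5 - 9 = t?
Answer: 4908720/13 ≈ 3.7759e+5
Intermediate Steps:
t = -4/13 (t = 4/(-3 + (-5 - 1*5)) = 4/(-3 + (-5 - 5)) = 4/(-3 - 10) = 4/(-13) = 4*(-1/13) = -4/13 ≈ -0.30769)
C = 565/13 (C = 45 + 5*(-4/13) = 45 - 20/13 = 565/13 ≈ 43.462)
z(v) = 1695*v/13 (z(v) = (3*(565/13))*v = 1695*v/13)
-724*z(X) = -1227180*(-4)/13 = -724*(-6780/13) = 4908720/13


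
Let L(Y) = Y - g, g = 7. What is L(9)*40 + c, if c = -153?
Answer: -73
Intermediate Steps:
L(Y) = -7 + Y (L(Y) = Y - 1*7 = Y - 7 = -7 + Y)
L(9)*40 + c = (-7 + 9)*40 - 153 = 2*40 - 153 = 80 - 153 = -73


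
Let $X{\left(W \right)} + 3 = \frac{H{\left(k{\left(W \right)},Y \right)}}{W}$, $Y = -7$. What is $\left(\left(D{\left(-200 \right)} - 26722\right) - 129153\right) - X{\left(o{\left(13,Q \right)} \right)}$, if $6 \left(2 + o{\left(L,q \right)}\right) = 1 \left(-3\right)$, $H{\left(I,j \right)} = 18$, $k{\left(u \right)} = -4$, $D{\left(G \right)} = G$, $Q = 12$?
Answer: $- \frac{780324}{5} \approx -1.5606 \cdot 10^{5}$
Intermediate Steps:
$o{\left(L,q \right)} = - \frac{5}{2}$ ($o{\left(L,q \right)} = -2 + \frac{1 \left(-3\right)}{6} = -2 + \frac{1}{6} \left(-3\right) = -2 - \frac{1}{2} = - \frac{5}{2}$)
$X{\left(W \right)} = -3 + \frac{18}{W}$
$\left(\left(D{\left(-200 \right)} - 26722\right) - 129153\right) - X{\left(o{\left(13,Q \right)} \right)} = \left(\left(-200 - 26722\right) - 129153\right) - \left(-3 + \frac{18}{- \frac{5}{2}}\right) = \left(-26922 - 129153\right) - \left(-3 + 18 \left(- \frac{2}{5}\right)\right) = -156075 - \left(-3 - \frac{36}{5}\right) = -156075 - - \frac{51}{5} = -156075 + \frac{51}{5} = - \frac{780324}{5}$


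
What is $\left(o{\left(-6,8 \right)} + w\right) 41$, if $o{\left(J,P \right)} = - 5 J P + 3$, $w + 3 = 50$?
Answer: $11890$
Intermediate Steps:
$w = 47$ ($w = -3 + 50 = 47$)
$o{\left(J,P \right)} = 3 - 5 J P$ ($o{\left(J,P \right)} = - 5 J P + 3 = 3 - 5 J P$)
$\left(o{\left(-6,8 \right)} + w\right) 41 = \left(\left(3 - \left(-30\right) 8\right) + 47\right) 41 = \left(\left(3 + 240\right) + 47\right) 41 = \left(243 + 47\right) 41 = 290 \cdot 41 = 11890$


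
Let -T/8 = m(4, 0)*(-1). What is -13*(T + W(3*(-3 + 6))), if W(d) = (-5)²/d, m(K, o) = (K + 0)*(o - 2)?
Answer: 7163/9 ≈ 795.89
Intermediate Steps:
m(K, o) = K*(-2 + o)
W(d) = 25/d
T = -64 (T = -8*4*(-2 + 0)*(-1) = -8*4*(-2)*(-1) = -(-64)*(-1) = -8*8 = -64)
-13*(T + W(3*(-3 + 6))) = -13*(-64 + 25/((3*(-3 + 6)))) = -13*(-64 + 25/((3*3))) = -13*(-64 + 25/9) = -13*(-551/9) = 7163/9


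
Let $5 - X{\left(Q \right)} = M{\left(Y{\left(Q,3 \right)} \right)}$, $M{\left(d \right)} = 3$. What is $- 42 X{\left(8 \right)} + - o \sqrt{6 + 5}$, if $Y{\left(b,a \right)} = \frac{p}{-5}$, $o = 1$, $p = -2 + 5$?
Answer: $-84 - \sqrt{11} \approx -87.317$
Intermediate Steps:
$p = 3$
$Y{\left(b,a \right)} = - \frac{3}{5}$ ($Y{\left(b,a \right)} = \frac{3}{-5} = 3 \left(- \frac{1}{5}\right) = - \frac{3}{5}$)
$X{\left(Q \right)} = 2$ ($X{\left(Q \right)} = 5 - 3 = 2$)
$- 42 X{\left(8 \right)} + - o \sqrt{6 + 5} = \left(-42\right) 2 + \left(-1\right) 1 \sqrt{6 + 5} = -84 - \sqrt{11}$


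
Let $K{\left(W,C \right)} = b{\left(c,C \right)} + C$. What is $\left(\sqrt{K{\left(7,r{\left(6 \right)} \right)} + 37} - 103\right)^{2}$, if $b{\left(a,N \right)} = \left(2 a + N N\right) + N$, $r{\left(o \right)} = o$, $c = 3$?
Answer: $\left(103 - \sqrt{91}\right)^{2} \approx 8734.9$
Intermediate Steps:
$b{\left(a,N \right)} = N + N^{2} + 2 a$ ($b{\left(a,N \right)} = \left(2 a + N^{2}\right) + N = \left(N^{2} + 2 a\right) + N = N + N^{2} + 2 a$)
$K{\left(W,C \right)} = 6 + C^{2} + 2 C$ ($K{\left(W,C \right)} = \left(C + C^{2} + 2 \cdot 3\right) + C = \left(C + C^{2} + 6\right) + C = \left(6 + C + C^{2}\right) + C = 6 + C^{2} + 2 C$)
$\left(\sqrt{K{\left(7,r{\left(6 \right)} \right)} + 37} - 103\right)^{2} = \left(\sqrt{\left(6 + 6^{2} + 2 \cdot 6\right) + 37} - 103\right)^{2} = \left(\sqrt{\left(6 + 36 + 12\right) + 37} - 103\right)^{2} = \left(\sqrt{54 + 37} - 103\right)^{2} = \left(\sqrt{91} - 103\right)^{2} = \left(-103 + \sqrt{91}\right)^{2}$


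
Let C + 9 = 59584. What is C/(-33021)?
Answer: -59575/33021 ≈ -1.8042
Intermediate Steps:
C = 59575 (C = -9 + 59584 = 59575)
C/(-33021) = 59575/(-33021) = 59575*(-1/33021) = -59575/33021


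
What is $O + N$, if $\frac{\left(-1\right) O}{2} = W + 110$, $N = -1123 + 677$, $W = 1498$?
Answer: $-3662$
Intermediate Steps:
$N = -446$
$O = -3216$ ($O = - 2 \left(1498 + 110\right) = \left(-2\right) 1608 = -3216$)
$O + N = -3216 - 446 = -3662$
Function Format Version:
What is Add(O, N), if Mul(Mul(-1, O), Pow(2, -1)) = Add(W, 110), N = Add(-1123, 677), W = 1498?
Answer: -3662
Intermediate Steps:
N = -446
O = -3216 (O = Mul(-2, Add(1498, 110)) = Mul(-2, 1608) = -3216)
Add(O, N) = Add(-3216, -446) = -3662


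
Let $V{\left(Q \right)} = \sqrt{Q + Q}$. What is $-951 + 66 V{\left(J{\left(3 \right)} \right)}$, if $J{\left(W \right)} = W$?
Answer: $-951 + 66 \sqrt{6} \approx -789.33$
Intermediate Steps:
$V{\left(Q \right)} = \sqrt{2} \sqrt{Q}$ ($V{\left(Q \right)} = \sqrt{2 Q} = \sqrt{2} \sqrt{Q}$)
$-951 + 66 V{\left(J{\left(3 \right)} \right)} = -951 + 66 \sqrt{2} \sqrt{3} = -951 + 66 \sqrt{6}$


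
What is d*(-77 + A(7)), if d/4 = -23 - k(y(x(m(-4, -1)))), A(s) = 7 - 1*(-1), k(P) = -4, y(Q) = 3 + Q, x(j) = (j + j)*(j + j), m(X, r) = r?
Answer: 5244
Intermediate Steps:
x(j) = 4*j² (x(j) = (2*j)*(2*j) = 4*j²)
A(s) = 8 (A(s) = 7 + 1 = 8)
d = -76 (d = 4*(-23 - 1*(-4)) = 4*(-23 + 4) = 4*(-19) = -76)
d*(-77 + A(7)) = -76*(-77 + 8) = -76*(-69) = 5244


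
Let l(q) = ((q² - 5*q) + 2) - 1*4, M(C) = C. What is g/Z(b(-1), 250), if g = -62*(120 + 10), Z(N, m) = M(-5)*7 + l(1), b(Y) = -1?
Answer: 8060/41 ≈ 196.59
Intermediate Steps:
l(q) = -2 + q² - 5*q (l(q) = (2 + q² - 5*q) - 4 = -2 + q² - 5*q)
Z(N, m) = -41 (Z(N, m) = -5*7 + (-2 + 1² - 5*1) = -35 + (-2 + 1 - 5) = -35 - 6 = -41)
g = -8060 (g = -62*130 = -8060)
g/Z(b(-1), 250) = -8060/(-41) = -8060*(-1/41) = 8060/41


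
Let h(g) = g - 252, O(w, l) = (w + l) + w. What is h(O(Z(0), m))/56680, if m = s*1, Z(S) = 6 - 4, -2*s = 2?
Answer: -249/56680 ≈ -0.0043931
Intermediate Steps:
s = -1 (s = -1/2*2 = -1)
Z(S) = 2
m = -1 (m = -1*1 = -1)
O(w, l) = l + 2*w (O(w, l) = (l + w) + w = l + 2*w)
h(g) = -252 + g
h(O(Z(0), m))/56680 = (-252 + (-1 + 2*2))/56680 = (-252 + (-1 + 4))*(1/56680) = (-252 + 3)*(1/56680) = -249*1/56680 = -249/56680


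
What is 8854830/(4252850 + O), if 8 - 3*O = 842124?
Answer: 13282245/5958217 ≈ 2.2292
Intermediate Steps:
O = -842116/3 (O = 8/3 - ⅓*842124 = 8/3 - 280708 = -842116/3 ≈ -2.8071e+5)
8854830/(4252850 + O) = 8854830/(4252850 - 842116/3) = 8854830/(11916434/3) = 8854830*(3/11916434) = 13282245/5958217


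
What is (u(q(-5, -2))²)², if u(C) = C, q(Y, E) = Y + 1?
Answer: 256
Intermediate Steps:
q(Y, E) = 1 + Y
(u(q(-5, -2))²)² = ((1 - 5)²)² = ((-4)²)² = 16² = 256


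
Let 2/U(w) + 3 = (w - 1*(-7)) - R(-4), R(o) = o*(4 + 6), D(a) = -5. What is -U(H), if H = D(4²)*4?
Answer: -1/12 ≈ -0.083333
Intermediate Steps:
H = -20 (H = -5*4 = -20)
R(o) = 10*o (R(o) = o*10 = 10*o)
U(w) = 2/(44 + w) (U(w) = 2/(-3 + ((w - 1*(-7)) - 10*(-4))) = 2/(-3 + ((w + 7) - 1*(-40))) = 2/(-3 + ((7 + w) + 40)) = 2/(-3 + (47 + w)) = 2/(44 + w))
-U(H) = -2/(44 - 20) = -2/24 = -1*1/12 = -1/12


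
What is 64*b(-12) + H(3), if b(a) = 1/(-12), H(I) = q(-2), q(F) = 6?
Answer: ⅔ ≈ 0.66667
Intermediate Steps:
H(I) = 6
b(a) = -1/12
64*b(-12) + H(3) = 64*(-1/12) + 6 = -16/3 + 6 = ⅔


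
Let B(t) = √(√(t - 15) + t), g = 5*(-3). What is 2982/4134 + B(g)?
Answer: 497/689 + √(-15 + I*√30) ≈ 1.4173 + 3.935*I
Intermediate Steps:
g = -15
B(t) = √(t + √(-15 + t)) (B(t) = √(√(-15 + t) + t) = √(t + √(-15 + t)))
2982/4134 + B(g) = 2982/4134 + √(-15 + √(-15 - 15)) = 2982*(1/4134) + √(-15 + √(-30)) = 497/689 + √(-15 + I*√30)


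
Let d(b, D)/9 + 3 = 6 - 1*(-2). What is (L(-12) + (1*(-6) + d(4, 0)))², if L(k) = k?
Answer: 729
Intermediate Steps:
d(b, D) = 45 (d(b, D) = -27 + 9*(6 - 1*(-2)) = -27 + 9*(6 + 2) = -27 + 9*8 = -27 + 72 = 45)
(L(-12) + (1*(-6) + d(4, 0)))² = (-12 + (1*(-6) + 45))² = (-12 + (-6 + 45))² = (-12 + 39)² = 27² = 729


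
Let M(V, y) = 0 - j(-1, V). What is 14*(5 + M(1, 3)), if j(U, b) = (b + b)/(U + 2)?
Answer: 42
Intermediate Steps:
j(U, b) = 2*b/(2 + U) (j(U, b) = (2*b)/(2 + U) = 2*b/(2 + U))
M(V, y) = -2*V (M(V, y) = 0 - 2*V/(2 - 1) = 0 - 2*V/1 = 0 - 2*V = -2*V)
14*(5 + M(1, 3)) = 14*(5 - 2*1) = 14*(5 - 2) = 14*3 = 42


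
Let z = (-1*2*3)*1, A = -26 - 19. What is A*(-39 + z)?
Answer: 2025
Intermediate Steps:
A = -45
z = -6 (z = -2*3*1 = -6*1 = -6)
A*(-39 + z) = -45*(-39 - 6) = -45*(-45) = 2025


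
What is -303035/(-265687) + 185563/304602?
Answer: 141606743851/80928791574 ≈ 1.7498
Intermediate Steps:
-303035/(-265687) + 185563/304602 = -303035*(-1/265687) + 185563*(1/304602) = 303035/265687 + 185563/304602 = 141606743851/80928791574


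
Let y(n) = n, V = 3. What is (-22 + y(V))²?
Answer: 361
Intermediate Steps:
(-22 + y(V))² = (-22 + 3)² = (-19)² = 361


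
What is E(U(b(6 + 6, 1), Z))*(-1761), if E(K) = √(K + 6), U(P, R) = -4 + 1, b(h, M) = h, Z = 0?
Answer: -1761*√3 ≈ -3050.1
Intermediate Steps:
U(P, R) = -3
E(K) = √(6 + K)
E(U(b(6 + 6, 1), Z))*(-1761) = √(6 - 3)*(-1761) = √3*(-1761) = -1761*√3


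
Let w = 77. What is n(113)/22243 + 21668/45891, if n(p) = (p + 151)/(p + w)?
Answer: 45792383392/96971583735 ≈ 0.47222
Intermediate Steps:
n(p) = (151 + p)/(77 + p) (n(p) = (p + 151)/(p + 77) = (151 + p)/(77 + p))
n(113)/22243 + 21668/45891 = ((151 + 113)/(77 + 113))/22243 + 21668/45891 = (264/190)*(1/22243) + 21668*(1/45891) = ((1/190)*264)*(1/22243) + 21668/45891 = (132/95)*(1/22243) + 21668/45891 = 132/2113085 + 21668/45891 = 45792383392/96971583735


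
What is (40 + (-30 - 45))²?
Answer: 1225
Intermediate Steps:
(40 + (-30 - 45))² = (40 - 75)² = (-35)² = 1225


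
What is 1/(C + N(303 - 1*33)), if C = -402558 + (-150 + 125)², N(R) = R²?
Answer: -1/329033 ≈ -3.0392e-6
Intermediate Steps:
C = -401933 (C = -402558 + (-25)² = -402558 + 625 = -401933)
1/(C + N(303 - 1*33)) = 1/(-401933 + (303 - 1*33)²) = 1/(-401933 + (303 - 33)²) = 1/(-401933 + 270²) = 1/(-401933 + 72900) = 1/(-329033) = -1/329033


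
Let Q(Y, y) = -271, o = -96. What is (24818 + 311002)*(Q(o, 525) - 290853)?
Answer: -97765261680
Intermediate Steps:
(24818 + 311002)*(Q(o, 525) - 290853) = (24818 + 311002)*(-271 - 290853) = 335820*(-291124) = -97765261680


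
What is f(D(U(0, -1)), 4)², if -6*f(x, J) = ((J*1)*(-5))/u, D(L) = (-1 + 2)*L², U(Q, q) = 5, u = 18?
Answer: 25/729 ≈ 0.034294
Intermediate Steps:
D(L) = L² (D(L) = 1*L² = L²)
f(x, J) = 5*J/108 (f(x, J) = -(J*1)*(-5)/(6*18) = -J*(-5)/(6*18) = -(-5*J)/(6*18) = -(-5)*J/108 = 5*J/108)
f(D(U(0, -1)), 4)² = ((5/108)*4)² = (5/27)² = 25/729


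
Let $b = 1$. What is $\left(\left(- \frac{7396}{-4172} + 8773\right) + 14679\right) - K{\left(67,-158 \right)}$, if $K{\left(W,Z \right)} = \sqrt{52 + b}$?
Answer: $\frac{24462285}{1043} - \sqrt{53} \approx 23447.0$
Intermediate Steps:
$K{\left(W,Z \right)} = \sqrt{53}$ ($K{\left(W,Z \right)} = \sqrt{52 + 1} = \sqrt{53}$)
$\left(\left(- \frac{7396}{-4172} + 8773\right) + 14679\right) - K{\left(67,-158 \right)} = \left(\left(- \frac{7396}{-4172} + 8773\right) + 14679\right) - \sqrt{53} = \left(\left(\left(-7396\right) \left(- \frac{1}{4172}\right) + 8773\right) + 14679\right) - \sqrt{53} = \left(\left(\frac{1849}{1043} + 8773\right) + 14679\right) - \sqrt{53} = \left(\frac{9152088}{1043} + 14679\right) - \sqrt{53} = \frac{24462285}{1043} - \sqrt{53}$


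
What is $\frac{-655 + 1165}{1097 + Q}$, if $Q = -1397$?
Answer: $- \frac{17}{10} \approx -1.7$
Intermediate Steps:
$\frac{-655 + 1165}{1097 + Q} = \frac{-655 + 1165}{1097 - 1397} = \frac{510}{-300} = 510 \left(- \frac{1}{300}\right) = - \frac{17}{10}$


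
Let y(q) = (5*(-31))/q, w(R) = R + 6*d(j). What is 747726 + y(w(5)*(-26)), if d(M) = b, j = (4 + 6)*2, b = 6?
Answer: 797076071/1066 ≈ 7.4773e+5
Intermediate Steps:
j = 20 (j = 10*2 = 20)
d(M) = 6
w(R) = 36 + R (w(R) = R + 6*6 = R + 36 = 36 + R)
y(q) = -155/q
747726 + y(w(5)*(-26)) = 747726 - 155*(-1/(26*(36 + 5))) = 747726 - 155/(41*(-26)) = 747726 - 155/(-1066) = 747726 - 155*(-1/1066) = 747726 + 155/1066 = 797076071/1066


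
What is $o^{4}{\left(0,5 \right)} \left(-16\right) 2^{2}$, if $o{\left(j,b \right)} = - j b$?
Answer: $0$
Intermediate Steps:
$o{\left(j,b \right)} = - b j$
$o^{4}{\left(0,5 \right)} \left(-16\right) 2^{2} = \left(\left(-1\right) 5 \cdot 0\right)^{4} \left(-16\right) 2^{2} = 0^{4} \left(-16\right) 4 = 0 \left(-16\right) 4 = 0 \cdot 4 = 0$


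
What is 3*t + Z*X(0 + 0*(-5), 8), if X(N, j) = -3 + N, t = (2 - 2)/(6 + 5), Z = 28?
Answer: -84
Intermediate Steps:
t = 0 (t = 0/11 = 0*(1/11) = 0)
3*t + Z*X(0 + 0*(-5), 8) = 3*0 + 28*(-3 + (0 + 0*(-5))) = 0 + 28*(-3 + (0 + 0)) = 0 + 28*(-3 + 0) = 0 + 28*(-3) = 0 - 84 = -84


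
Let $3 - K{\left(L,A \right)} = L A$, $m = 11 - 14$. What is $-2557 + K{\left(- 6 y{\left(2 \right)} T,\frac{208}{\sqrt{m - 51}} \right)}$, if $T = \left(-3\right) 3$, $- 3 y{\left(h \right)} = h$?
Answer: $-2554 - 416 i \sqrt{6} \approx -2554.0 - 1019.0 i$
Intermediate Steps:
$y{\left(h \right)} = - \frac{h}{3}$
$T = -9$
$m = -3$
$K{\left(L,A \right)} = 3 - A L$ ($K{\left(L,A \right)} = 3 - L A = 3 - A L$)
$-2557 + K{\left(- 6 y{\left(2 \right)} T,\frac{208}{\sqrt{m - 51}} \right)} = -2557 + \left(3 - \frac{208}{\sqrt{-3 - 51}} - 6 \left(\left(- \frac{1}{3}\right) 2\right) \left(-9\right)\right) = -2557 + \left(3 - \frac{208}{\sqrt{-54}} \left(-6\right) \left(- \frac{2}{3}\right) \left(-9\right)\right) = -2557 + \left(3 - \frac{208}{3 i \sqrt{6}} \cdot 4 \left(-9\right)\right) = -2557 + \left(3 - 208 \left(- \frac{i \sqrt{6}}{18}\right) \left(-36\right)\right) = -2557 + \left(3 - - \frac{104 i \sqrt{6}}{9} \left(-36\right)\right) = -2557 + \left(3 - 416 i \sqrt{6}\right) = -2554 - 416 i \sqrt{6}$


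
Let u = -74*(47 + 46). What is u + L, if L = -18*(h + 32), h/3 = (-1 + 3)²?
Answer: -7674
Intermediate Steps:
u = -6882 (u = -74*93 = -6882)
h = 12 (h = 3*(-1 + 3)² = 3*2² = 3*4 = 12)
L = -792 (L = -18*(12 + 32) = -18*44 = -792)
u + L = -6882 - 792 = -7674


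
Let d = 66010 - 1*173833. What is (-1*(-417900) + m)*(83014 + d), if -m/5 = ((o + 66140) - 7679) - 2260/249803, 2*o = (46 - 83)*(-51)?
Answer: -1498243962573785/499606 ≈ -2.9988e+9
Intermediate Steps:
o = 1887/2 (o = ((46 - 83)*(-51))/2 = (-37*(-51))/2 = (½)*1887 = 1887/2 ≈ 943.50)
d = -107823 (d = 66010 - 173833 = -107823)
m = -148394200535/499606 (m = -5*(((1887/2 + 66140) - 7679) - 2260/249803) = -5*((134167/2 - 7679) - 2260*1/249803) = -5*(118809/2 - 2260/249803) = -5*29678840107/499606 = -148394200535/499606 ≈ -2.9702e+5)
(-1*(-417900) + m)*(83014 + d) = (-1*(-417900) - 148394200535/499606)*(83014 - 107823) = (417900 - 148394200535/499606)*(-24809) = (60391146865/499606)*(-24809) = -1498243962573785/499606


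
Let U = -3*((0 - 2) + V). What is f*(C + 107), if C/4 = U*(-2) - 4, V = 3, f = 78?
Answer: 8970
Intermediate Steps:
U = -3 (U = -3*((0 - 2) + 3) = -3*(-2 + 3) = -3*1 = -3)
C = 8 (C = 4*(-3*(-2) - 4) = 4*(6 - 4) = 4*2 = 8)
f*(C + 107) = 78*(8 + 107) = 78*115 = 8970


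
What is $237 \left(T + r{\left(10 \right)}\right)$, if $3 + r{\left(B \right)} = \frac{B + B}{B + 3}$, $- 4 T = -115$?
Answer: $\frac{336303}{52} \approx 6467.4$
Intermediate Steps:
$T = \frac{115}{4}$ ($T = \left(- \frac{1}{4}\right) \left(-115\right) = \frac{115}{4} \approx 28.75$)
$r{\left(B \right)} = -3 + \frac{2 B}{3 + B}$ ($r{\left(B \right)} = -3 + \frac{B + B}{B + 3} = -3 + \frac{2 B}{3 + B}$)
$237 \left(T + r{\left(10 \right)}\right) = 237 \left(\frac{115}{4} + \frac{-9 - 10}{3 + 10}\right) = 237 \left(\frac{115}{4} + \frac{-9 - 10}{13}\right) = 237 \left(\frac{115}{4} + \frac{1}{13} \left(-19\right)\right) = 237 \left(\frac{115}{4} - \frac{19}{13}\right) = 237 \cdot \frac{1419}{52} = \frac{336303}{52}$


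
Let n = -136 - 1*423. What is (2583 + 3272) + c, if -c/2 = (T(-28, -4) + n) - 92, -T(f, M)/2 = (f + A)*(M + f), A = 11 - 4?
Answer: 9845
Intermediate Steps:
A = 7
T(f, M) = -2*(7 + f)*(M + f) (T(f, M) = -2*(f + 7)*(M + f) = -2*(7 + f)*(M + f))
n = -559 (n = -136 - 423 = -559)
c = 3990 (c = -2*(((-14*(-4) - 14*(-28) - 2*(-28)² - 2*(-4)*(-28)) - 559) - 92) = -2*(((56 + 392 - 2*784 - 224) - 559) - 92) = -2*(((56 + 392 - 1568 - 224) - 559) - 92) = -2*((-1344 - 559) - 92) = -2*(-1903 - 92) = -2*(-1995) = 3990)
(2583 + 3272) + c = (2583 + 3272) + 3990 = 5855 + 3990 = 9845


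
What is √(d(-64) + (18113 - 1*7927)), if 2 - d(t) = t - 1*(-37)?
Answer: 3*√1135 ≈ 101.07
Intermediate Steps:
d(t) = -35 - t (d(t) = 2 - (t - 1*(-37)) = 2 - (t + 37) = 2 - (37 + t) = 2 + (-37 - t) = -35 - t)
√(d(-64) + (18113 - 1*7927)) = √((-35 - 1*(-64)) + (18113 - 1*7927)) = √((-35 + 64) + (18113 - 7927)) = √(29 + 10186) = √10215 = 3*√1135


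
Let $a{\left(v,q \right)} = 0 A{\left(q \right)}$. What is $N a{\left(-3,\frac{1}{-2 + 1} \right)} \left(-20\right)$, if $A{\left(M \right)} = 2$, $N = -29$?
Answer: $0$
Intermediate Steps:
$a{\left(v,q \right)} = 0$ ($a{\left(v,q \right)} = 0 \cdot 2 = 0$)
$N a{\left(-3,\frac{1}{-2 + 1} \right)} \left(-20\right) = \left(-29\right) 0 \left(-20\right) = 0 \left(-20\right) = 0$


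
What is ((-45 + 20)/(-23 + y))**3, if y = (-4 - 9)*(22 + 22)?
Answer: 125/1685159 ≈ 7.4177e-5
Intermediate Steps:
y = -572 (y = -13*44 = -572)
((-45 + 20)/(-23 + y))**3 = ((-45 + 20)/(-23 - 572))**3 = (-25/(-595))**3 = (-25*(-1/595))**3 = (5/119)**3 = 125/1685159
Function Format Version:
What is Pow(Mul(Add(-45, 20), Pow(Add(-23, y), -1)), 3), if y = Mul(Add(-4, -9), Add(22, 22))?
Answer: Rational(125, 1685159) ≈ 7.4177e-5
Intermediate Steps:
y = -572 (y = Mul(-13, 44) = -572)
Pow(Mul(Add(-45, 20), Pow(Add(-23, y), -1)), 3) = Pow(Mul(Add(-45, 20), Pow(Add(-23, -572), -1)), 3) = Pow(Mul(-25, Pow(-595, -1)), 3) = Pow(Mul(-25, Rational(-1, 595)), 3) = Pow(Rational(5, 119), 3) = Rational(125, 1685159)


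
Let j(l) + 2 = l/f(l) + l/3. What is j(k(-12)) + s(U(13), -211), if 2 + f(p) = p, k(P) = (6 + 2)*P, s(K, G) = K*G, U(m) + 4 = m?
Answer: -94669/49 ≈ -1932.0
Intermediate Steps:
U(m) = -4 + m
s(K, G) = G*K
k(P) = 8*P
f(p) = -2 + p
j(l) = -2 + l/3 + l/(-2 + l) (j(l) = -2 + (l/(-2 + l) + l/3) = -2 + (l/3 + l/(-2 + l)) = -2 + l/3 + l/(-2 + l))
j(k(-12)) + s(U(13), -211) = (12 + (8*(-12))² - 40*(-12))/(3*(-2 + 8*(-12))) - 211*(-4 + 13) = (12 + (-96)² - 5*(-96))/(3*(-2 - 96)) - 211*9 = (⅓)*(12 + 9216 + 480)/(-98) - 1899 = (⅓)*(-1/98)*9708 - 1899 = -1618/49 - 1899 = -94669/49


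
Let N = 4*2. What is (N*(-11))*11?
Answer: -968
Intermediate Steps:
N = 8
(N*(-11))*11 = (8*(-11))*11 = -88*11 = -968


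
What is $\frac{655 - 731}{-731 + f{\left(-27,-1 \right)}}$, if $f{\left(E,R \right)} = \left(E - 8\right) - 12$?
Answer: $\frac{38}{389} \approx 0.097686$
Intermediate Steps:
$f{\left(E,R \right)} = -20 + E$ ($f{\left(E,R \right)} = \left(-8 + E\right) - 12 = -20 + E$)
$\frac{655 - 731}{-731 + f{\left(-27,-1 \right)}} = \frac{655 - 731}{-731 - 47} = - \frac{76}{-731 - 47} = - \frac{76}{-778} = \left(-76\right) \left(- \frac{1}{778}\right) = \frac{38}{389}$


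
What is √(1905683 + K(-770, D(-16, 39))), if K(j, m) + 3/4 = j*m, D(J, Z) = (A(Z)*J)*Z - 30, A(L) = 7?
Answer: √21168569/2 ≈ 2300.5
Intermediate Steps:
D(J, Z) = -30 + 7*J*Z (D(J, Z) = (7*J)*Z - 30 = 7*J*Z - 30 = -30 + 7*J*Z)
K(j, m) = -¾ + j*m
√(1905683 + K(-770, D(-16, 39))) = √(1905683 + (-¾ - 770*(-30 + 7*(-16)*39))) = √(1905683 + (-¾ - 770*(-30 - 4368))) = √(1905683 + (-¾ - 770*(-4398))) = √(1905683 + (-¾ + 3386460)) = √(1905683 + 13545837/4) = √(21168569/4) = √21168569/2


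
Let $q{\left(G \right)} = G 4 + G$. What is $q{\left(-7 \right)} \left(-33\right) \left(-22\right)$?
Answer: $-25410$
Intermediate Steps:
$q{\left(G \right)} = 5 G$ ($q{\left(G \right)} = 4 G + G = 5 G$)
$q{\left(-7 \right)} \left(-33\right) \left(-22\right) = 5 \left(-7\right) \left(-33\right) \left(-22\right) = \left(-35\right) \left(-33\right) \left(-22\right) = 1155 \left(-22\right) = -25410$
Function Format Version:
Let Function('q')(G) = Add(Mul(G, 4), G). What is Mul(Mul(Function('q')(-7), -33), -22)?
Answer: -25410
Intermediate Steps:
Function('q')(G) = Mul(5, G) (Function('q')(G) = Add(Mul(4, G), G) = Mul(5, G))
Mul(Mul(Function('q')(-7), -33), -22) = Mul(Mul(Mul(5, -7), -33), -22) = Mul(Mul(-35, -33), -22) = Mul(1155, -22) = -25410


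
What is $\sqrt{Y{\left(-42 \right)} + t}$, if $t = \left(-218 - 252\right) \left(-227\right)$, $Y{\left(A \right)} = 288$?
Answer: $\sqrt{106978} \approx 327.07$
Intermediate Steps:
$t = 106690$ ($t = \left(-470\right) \left(-227\right) = 106690$)
$\sqrt{Y{\left(-42 \right)} + t} = \sqrt{288 + 106690} = \sqrt{106978}$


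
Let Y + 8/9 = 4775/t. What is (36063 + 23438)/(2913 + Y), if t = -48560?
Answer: 5200863408/254533213 ≈ 20.433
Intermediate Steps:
Y = -86291/87408 (Y = -8/9 + 4775/(-48560) = -8/9 + 4775*(-1/48560) = -8/9 - 955/9712 = -86291/87408 ≈ -0.98722)
(36063 + 23438)/(2913 + Y) = (36063 + 23438)/(2913 - 86291/87408) = 59501/(254533213/87408) = 59501*(87408/254533213) = 5200863408/254533213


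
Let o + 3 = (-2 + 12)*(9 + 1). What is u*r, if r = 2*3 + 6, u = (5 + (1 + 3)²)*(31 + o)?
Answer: 32256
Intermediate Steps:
o = 97 (o = -3 + (-2 + 12)*(9 + 1) = -3 + 10*10 = -3 + 100 = 97)
u = 2688 (u = (5 + (1 + 3)²)*(31 + 97) = (5 + 4²)*128 = (5 + 16)*128 = 21*128 = 2688)
r = 12 (r = 6 + 6 = 12)
u*r = 2688*12 = 32256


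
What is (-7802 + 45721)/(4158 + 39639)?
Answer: 37919/43797 ≈ 0.86579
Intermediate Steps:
(-7802 + 45721)/(4158 + 39639) = 37919/43797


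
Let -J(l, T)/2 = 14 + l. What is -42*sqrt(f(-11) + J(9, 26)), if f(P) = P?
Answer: -42*I*sqrt(57) ≈ -317.09*I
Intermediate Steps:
J(l, T) = -28 - 2*l (J(l, T) = -2*(14 + l) = -28 - 2*l)
-42*sqrt(f(-11) + J(9, 26)) = -42*sqrt(-11 + (-28 - 2*9)) = -42*sqrt(-11 + (-28 - 18)) = -42*sqrt(-11 - 46) = -42*I*sqrt(57)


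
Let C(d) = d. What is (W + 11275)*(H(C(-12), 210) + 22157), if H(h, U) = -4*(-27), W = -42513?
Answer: -695514070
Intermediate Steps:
H(h, U) = 108
(W + 11275)*(H(C(-12), 210) + 22157) = (-42513 + 11275)*(108 + 22157) = -31238*22265 = -695514070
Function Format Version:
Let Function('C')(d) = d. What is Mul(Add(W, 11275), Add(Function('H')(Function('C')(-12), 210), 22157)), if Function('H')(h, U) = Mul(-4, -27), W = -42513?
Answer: -695514070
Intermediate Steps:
Function('H')(h, U) = 108
Mul(Add(W, 11275), Add(Function('H')(Function('C')(-12), 210), 22157)) = Mul(Add(-42513, 11275), Add(108, 22157)) = Mul(-31238, 22265) = -695514070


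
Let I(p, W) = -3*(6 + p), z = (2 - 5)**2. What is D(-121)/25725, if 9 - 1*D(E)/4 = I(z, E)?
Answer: 72/8575 ≈ 0.0083965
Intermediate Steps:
z = 9 (z = (-3)**2 = 9)
I(p, W) = -18 - 3*p
D(E) = 216 (D(E) = 36 - 4*(-18 - 3*9) = 36 - 4*(-18 - 27) = 36 - 4*(-45) = 36 + 180 = 216)
D(-121)/25725 = 216/25725 = 216*(1/25725) = 72/8575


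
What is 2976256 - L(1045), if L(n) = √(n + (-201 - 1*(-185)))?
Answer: 2976256 - 7*√21 ≈ 2.9762e+6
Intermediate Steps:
L(n) = √(-16 + n) (L(n) = √(n + (-201 + 185)) = √(n - 16) = √(-16 + n))
2976256 - L(1045) = 2976256 - √(-16 + 1045) = 2976256 - √1029 = 2976256 - 7*√21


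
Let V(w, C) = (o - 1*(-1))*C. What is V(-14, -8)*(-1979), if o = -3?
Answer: -31664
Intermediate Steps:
V(w, C) = -2*C (V(w, C) = (-3 - 1*(-1))*C = (-3 + 1)*C = -2*C)
V(-14, -8)*(-1979) = -2*(-8)*(-1979) = 16*(-1979) = -31664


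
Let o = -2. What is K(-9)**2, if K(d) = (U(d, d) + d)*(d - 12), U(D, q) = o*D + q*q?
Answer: 3572100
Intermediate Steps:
U(D, q) = q**2 - 2*D (U(D, q) = -2*D + q*q = -2*D + q**2 = q**2 - 2*D)
K(d) = (-12 + d)*(d**2 - d) (K(d) = ((d**2 - 2*d) + d)*(d - 12) = (d**2 - d)*(-12 + d) = (-12 + d)*(d**2 - d))
K(-9)**2 = (-9*(12 + (-9)**2 - 13*(-9)))**2 = (-9*(12 + 81 + 117))**2 = (-9*210)**2 = (-1890)**2 = 3572100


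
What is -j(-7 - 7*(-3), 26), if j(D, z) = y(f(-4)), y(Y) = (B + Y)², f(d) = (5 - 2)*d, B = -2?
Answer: -196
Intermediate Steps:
f(d) = 3*d
y(Y) = (-2 + Y)²
j(D, z) = 196 (j(D, z) = (-2 + 3*(-4))² = (-2 - 12)² = (-14)² = 196)
-j(-7 - 7*(-3), 26) = -1*196 = -196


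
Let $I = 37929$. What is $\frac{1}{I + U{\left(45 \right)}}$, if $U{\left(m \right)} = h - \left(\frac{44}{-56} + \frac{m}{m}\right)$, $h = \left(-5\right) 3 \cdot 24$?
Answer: $\frac{14}{525963} \approx 2.6618 \cdot 10^{-5}$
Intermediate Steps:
$h = -360$ ($h = \left(-15\right) 24 = -360$)
$U{\left(m \right)} = - \frac{5043}{14}$ ($U{\left(m \right)} = -360 - \left(\frac{44}{-56} + \frac{m}{m}\right) = -360 - \left(44 \left(- \frac{1}{56}\right) + 1\right) = -360 - \left(- \frac{11}{14} + 1\right) = -360 - \frac{3}{14} = - \frac{5043}{14}$)
$\frac{1}{I + U{\left(45 \right)}} = \frac{1}{37929 - \frac{5043}{14}} = \frac{1}{\frac{525963}{14}} = \frac{14}{525963}$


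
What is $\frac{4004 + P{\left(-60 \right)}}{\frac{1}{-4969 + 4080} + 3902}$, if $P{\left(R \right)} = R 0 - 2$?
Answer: $\frac{3557778}{3468877} \approx 1.0256$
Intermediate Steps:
$P{\left(R \right)} = -2$ ($P{\left(R \right)} = 0 - 2 = -2$)
$\frac{4004 + P{\left(-60 \right)}}{\frac{1}{-4969 + 4080} + 3902} = \frac{4004 - 2}{\frac{1}{-4969 + 4080} + 3902} = \frac{4002}{\frac{1}{-889} + 3902} = \frac{4002}{- \frac{1}{889} + 3902} = \frac{4002}{\frac{3468877}{889}} = 4002 \cdot \frac{889}{3468877} = \frac{3557778}{3468877}$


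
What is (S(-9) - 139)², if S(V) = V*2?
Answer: 24649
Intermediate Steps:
S(V) = 2*V
(S(-9) - 139)² = (2*(-9) - 139)² = (-18 - 139)² = (-157)² = 24649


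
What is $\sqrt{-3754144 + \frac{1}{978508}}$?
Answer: $\frac{3 i \sqrt{99847498227270853}}{489254} \approx 1937.6 i$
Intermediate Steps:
$\sqrt{-3754144 + \frac{1}{978508}} = \sqrt{- \frac{3673459937151}{978508}} = \frac{3 i \sqrt{99847498227270853}}{489254}$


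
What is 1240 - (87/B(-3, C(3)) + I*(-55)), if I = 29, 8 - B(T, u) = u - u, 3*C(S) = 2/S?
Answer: 22593/8 ≈ 2824.1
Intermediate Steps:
C(S) = 2/(3*S) (C(S) = (2/S)/3 = 2/(3*S))
B(T, u) = 8 (B(T, u) = 8 - (u - u) = 8 - 1*0 = 8 + 0 = 8)
1240 - (87/B(-3, C(3)) + I*(-55)) = 1240 - (87/8 + 29*(-55)) = 1240 - (87*(⅛) - 1595) = 1240 - (87/8 - 1595) = 1240 - 1*(-12673/8) = 1240 + 12673/8 = 22593/8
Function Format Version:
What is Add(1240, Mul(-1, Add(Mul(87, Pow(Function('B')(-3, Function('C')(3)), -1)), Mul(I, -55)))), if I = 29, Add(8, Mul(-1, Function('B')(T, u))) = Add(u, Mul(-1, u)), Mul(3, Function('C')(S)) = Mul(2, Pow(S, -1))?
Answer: Rational(22593, 8) ≈ 2824.1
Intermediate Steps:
Function('C')(S) = Mul(Rational(2, 3), Pow(S, -1)) (Function('C')(S) = Mul(Rational(1, 3), Mul(2, Pow(S, -1))) = Mul(Rational(2, 3), Pow(S, -1)))
Function('B')(T, u) = 8 (Function('B')(T, u) = Add(8, Mul(-1, Add(u, Mul(-1, u)))) = Add(8, Mul(-1, 0)) = Add(8, 0) = 8)
Add(1240, Mul(-1, Add(Mul(87, Pow(Function('B')(-3, Function('C')(3)), -1)), Mul(I, -55)))) = Add(1240, Mul(-1, Add(Mul(87, Pow(8, -1)), Mul(29, -55)))) = Add(1240, Mul(-1, Add(Mul(87, Rational(1, 8)), -1595))) = Add(1240, Mul(-1, Add(Rational(87, 8), -1595))) = Add(1240, Mul(-1, Rational(-12673, 8))) = Add(1240, Rational(12673, 8)) = Rational(22593, 8)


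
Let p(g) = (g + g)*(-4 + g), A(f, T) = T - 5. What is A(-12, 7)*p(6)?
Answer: 48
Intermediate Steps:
A(f, T) = -5 + T
p(g) = 2*g*(-4 + g) (p(g) = (2*g)*(-4 + g) = 2*g*(-4 + g))
A(-12, 7)*p(6) = (-5 + 7)*(2*6*(-4 + 6)) = 2*(2*6*2) = 2*24 = 48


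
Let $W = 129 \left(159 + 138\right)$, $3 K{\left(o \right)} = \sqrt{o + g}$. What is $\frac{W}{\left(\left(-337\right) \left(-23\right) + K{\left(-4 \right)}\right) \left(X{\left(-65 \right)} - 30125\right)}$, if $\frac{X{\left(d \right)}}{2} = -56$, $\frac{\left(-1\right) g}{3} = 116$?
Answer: $- \frac{890892189}{5449739096519} + \frac{153252 i \sqrt{22}}{5449739096519} \approx -0.00016347 + 1.319 \cdot 10^{-7} i$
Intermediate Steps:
$g = -348$ ($g = \left(-3\right) 116 = -348$)
$X{\left(d \right)} = -112$ ($X{\left(d \right)} = 2 \left(-56\right) = -112$)
$K{\left(o \right)} = \frac{\sqrt{-348 + o}}{3}$ ($K{\left(o \right)} = \frac{\sqrt{o - 348}}{3} = \frac{\sqrt{-348 + o}}{3}$)
$W = 38313$ ($W = 129 \cdot 297 = 38313$)
$\frac{W}{\left(\left(-337\right) \left(-23\right) + K{\left(-4 \right)}\right) \left(X{\left(-65 \right)} - 30125\right)} = \frac{38313}{\left(\left(-337\right) \left(-23\right) + \frac{\sqrt{-348 - 4}}{3}\right) \left(-112 - 30125\right)} = \frac{38313}{\left(7751 + \frac{\sqrt{-352}}{3}\right) \left(-30237\right)} = \frac{38313}{\left(7751 + \frac{4 i \sqrt{22}}{3}\right) \left(-30237\right)} = \frac{38313}{-234366987 - 40316 i \sqrt{22}}$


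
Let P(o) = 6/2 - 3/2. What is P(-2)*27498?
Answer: 41247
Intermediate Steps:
P(o) = 3/2 (P(o) = 6*(½) - 3*½ = 3 - 3/2 = 3/2)
P(-2)*27498 = (3/2)*27498 = 41247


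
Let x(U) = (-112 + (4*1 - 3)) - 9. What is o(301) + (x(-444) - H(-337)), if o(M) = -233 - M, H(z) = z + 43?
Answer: -360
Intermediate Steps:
x(U) = -120 (x(U) = (-112 + (4 - 3)) - 9 = (-112 + 1) - 9 = -111 - 9 = -120)
H(z) = 43 + z
o(301) + (x(-444) - H(-337)) = (-233 - 1*301) + (-120 - (43 - 337)) = (-233 - 301) + (-120 - 1*(-294)) = -534 + (-120 + 294) = -534 + 174 = -360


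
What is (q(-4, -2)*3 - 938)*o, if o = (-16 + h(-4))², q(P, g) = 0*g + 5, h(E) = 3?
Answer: -155987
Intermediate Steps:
q(P, g) = 5 (q(P, g) = 0 + 5 = 5)
o = 169 (o = (-16 + 3)² = (-13)² = 169)
(q(-4, -2)*3 - 938)*o = (5*3 - 938)*169 = (15 - 938)*169 = -923*169 = -155987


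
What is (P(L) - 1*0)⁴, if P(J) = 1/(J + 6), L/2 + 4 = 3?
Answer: 1/256 ≈ 0.0039063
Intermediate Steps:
L = -2 (L = -8 + 2*3 = -8 + 6 = -2)
P(J) = 1/(6 + J)
(P(L) - 1*0)⁴ = (1/(6 - 2) - 1*0)⁴ = (1/4 + 0)⁴ = (¼ + 0)⁴ = (¼)⁴ = 1/256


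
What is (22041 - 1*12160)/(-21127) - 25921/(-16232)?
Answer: 387244575/342933464 ≈ 1.1292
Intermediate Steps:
(22041 - 1*12160)/(-21127) - 25921/(-16232) = (22041 - 12160)*(-1/21127) - 25921*(-1/16232) = 9881*(-1/21127) + 25921/16232 = -9881/21127 + 25921/16232 = 387244575/342933464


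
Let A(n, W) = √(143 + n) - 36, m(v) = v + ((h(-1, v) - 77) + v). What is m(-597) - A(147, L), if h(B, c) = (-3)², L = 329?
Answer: -1226 - √290 ≈ -1243.0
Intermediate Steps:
h(B, c) = 9
m(v) = -68 + 2*v (m(v) = v + ((9 - 77) + v) = v + (-68 + v) = -68 + 2*v)
A(n, W) = -36 + √(143 + n)
m(-597) - A(147, L) = (-68 + 2*(-597)) - (-36 + √(143 + 147)) = (-68 - 1194) - (-36 + √290) = -1262 + (36 - √290) = -1226 - √290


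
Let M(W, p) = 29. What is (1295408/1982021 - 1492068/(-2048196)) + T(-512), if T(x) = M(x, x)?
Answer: 10278168052730/338297290343 ≈ 30.382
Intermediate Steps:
T(x) = 29
(1295408/1982021 - 1492068/(-2048196)) + T(-512) = (1295408/1982021 - 1492068/(-2048196)) + 29 = (1295408*(1/1982021) - 1492068*(-1/2048196)) + 29 = (1295408/1982021 + 124339/170683) + 29 = 467546632783/338297290343 + 29 = 10278168052730/338297290343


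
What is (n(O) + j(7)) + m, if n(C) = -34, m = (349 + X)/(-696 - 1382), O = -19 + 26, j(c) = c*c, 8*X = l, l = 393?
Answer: 246175/16624 ≈ 14.808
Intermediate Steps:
X = 393/8 (X = (⅛)*393 = 393/8 ≈ 49.125)
j(c) = c²
O = 7
m = -3185/16624 (m = (349 + 393/8)/(-696 - 1382) = (3185/8)/(-2078) = (3185/8)*(-1/2078) = -3185/16624 ≈ -0.19159)
(n(O) + j(7)) + m = (-34 + 7²) - 3185/16624 = (-34 + 49) - 3185/16624 = 15 - 3185/16624 = 246175/16624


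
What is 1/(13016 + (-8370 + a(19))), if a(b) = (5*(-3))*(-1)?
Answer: 1/4661 ≈ 0.00021455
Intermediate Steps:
a(b) = 15 (a(b) = -15*(-1) = 15)
1/(13016 + (-8370 + a(19))) = 1/(13016 + (-8370 + 15)) = 1/(13016 - 8355) = 1/4661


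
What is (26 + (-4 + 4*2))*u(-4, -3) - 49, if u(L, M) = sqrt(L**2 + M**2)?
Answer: 101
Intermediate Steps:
(26 + (-4 + 4*2))*u(-4, -3) - 49 = (26 + (-4 + 4*2))*sqrt((-4)**2 + (-3)**2) - 49 = (26 + (-4 + 8))*sqrt(16 + 9) - 49 = (26 + 4)*sqrt(25) - 49 = 30*5 - 49 = 150 - 49 = 101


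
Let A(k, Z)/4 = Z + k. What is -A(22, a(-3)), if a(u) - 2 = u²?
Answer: -132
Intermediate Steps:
a(u) = 2 + u²
A(k, Z) = 4*Z + 4*k (A(k, Z) = 4*(Z + k) = 4*Z + 4*k)
-A(22, a(-3)) = -(4*(2 + (-3)²) + 4*22) = -(4*(2 + 9) + 88) = -(4*11 + 88) = -(44 + 88) = -1*132 = -132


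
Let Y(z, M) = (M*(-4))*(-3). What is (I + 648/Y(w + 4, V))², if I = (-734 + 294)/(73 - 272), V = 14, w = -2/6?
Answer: 71453209/1940449 ≈ 36.823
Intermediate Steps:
w = -⅓ (w = -2*⅙ = -⅓ ≈ -0.33333)
Y(z, M) = 12*M (Y(z, M) = -4*M*(-3) = 12*M)
I = 440/199 (I = -440/(-199) = -440*(-1/199) = 440/199 ≈ 2.2111)
(I + 648/Y(w + 4, V))² = (440/199 + 648/((12*14)))² = (440/199 + 648/168)² = (440/199 + 648*(1/168))² = (440/199 + 27/7)² = (8453/1393)² = 71453209/1940449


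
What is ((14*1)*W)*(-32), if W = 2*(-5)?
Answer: 4480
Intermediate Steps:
W = -10
((14*1)*W)*(-32) = ((14*1)*(-10))*(-32) = (14*(-10))*(-32) = -140*(-32) = 4480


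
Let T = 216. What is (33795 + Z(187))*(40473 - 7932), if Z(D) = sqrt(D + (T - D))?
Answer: 1099723095 + 195246*sqrt(6) ≈ 1.1002e+9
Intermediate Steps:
Z(D) = 6*sqrt(6) (Z(D) = sqrt(D + (216 - D)) = sqrt(216) = 6*sqrt(6))
(33795 + Z(187))*(40473 - 7932) = (33795 + 6*sqrt(6))*(40473 - 7932) = (33795 + 6*sqrt(6))*32541 = 1099723095 + 195246*sqrt(6)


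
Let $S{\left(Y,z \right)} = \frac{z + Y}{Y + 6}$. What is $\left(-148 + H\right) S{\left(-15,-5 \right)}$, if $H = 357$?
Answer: $\frac{4180}{9} \approx 464.44$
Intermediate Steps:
$S{\left(Y,z \right)} = \frac{Y + z}{6 + Y}$
$\left(-148 + H\right) S{\left(-15,-5 \right)} = \left(-148 + 357\right) \frac{-15 - 5}{6 - 15} = 209 \frac{1}{-9} \left(-20\right) = 209 \left(\left(- \frac{1}{9}\right) \left(-20\right)\right) = 209 \cdot \frac{20}{9} = \frac{4180}{9}$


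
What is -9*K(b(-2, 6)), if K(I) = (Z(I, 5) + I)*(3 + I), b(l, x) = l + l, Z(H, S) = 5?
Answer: 9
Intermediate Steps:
b(l, x) = 2*l
K(I) = (3 + I)*(5 + I) (K(I) = (5 + I)*(3 + I) = (3 + I)*(5 + I))
-9*K(b(-2, 6)) = -9*(15 + (2*(-2))² + 8*(2*(-2))) = -9*(15 + (-4)² + 8*(-4)) = -9*(15 + 16 - 32) = -9*(-1) = 9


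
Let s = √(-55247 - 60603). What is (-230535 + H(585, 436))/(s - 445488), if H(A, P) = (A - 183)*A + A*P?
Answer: -57845503080/99229836997 - 1298475*I*√4634/198459673994 ≈ -0.58294 - 0.00044539*I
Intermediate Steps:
s = 5*I*√4634 (s = √(-115850) = 5*I*√4634 ≈ 340.37*I)
H(A, P) = A*P + A*(-183 + A) (H(A, P) = (-183 + A)*A + A*P = A*(-183 + A) + A*P = A*P + A*(-183 + A))
(-230535 + H(585, 436))/(s - 445488) = (-230535 + 585*(-183 + 585 + 436))/(5*I*√4634 - 445488) = (-230535 + 585*838)/(-445488 + 5*I*√4634) = (-230535 + 490230)/(-445488 + 5*I*√4634) = 259695/(-445488 + 5*I*√4634)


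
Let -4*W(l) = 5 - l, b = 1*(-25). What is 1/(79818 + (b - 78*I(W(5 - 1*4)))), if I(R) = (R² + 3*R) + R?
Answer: 1/80027 ≈ 1.2496e-5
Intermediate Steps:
b = -25
W(l) = -5/4 + l/4 (W(l) = -(5 - l)/4 = -5/4 + l/4)
I(R) = R² + 4*R
1/(79818 + (b - 78*I(W(5 - 1*4)))) = 1/(79818 + (-25 - 78*(-5/4 + (5 - 1*4)/4)*(4 + (-5/4 + (5 - 1*4)/4)))) = 1/(79818 + (-25 - 78*(-5/4 + (5 - 4)/4)*(4 + (-5/4 + (5 - 4)/4)))) = 1/(79818 + (-25 - 78*(-5/4 + (¼)*1)*(4 + (-5/4 + (¼)*1)))) = 1/(79818 + (-25 - 78*(-5/4 + ¼)*(4 + (-5/4 + ¼)))) = 1/(79818 + (-25 - (-78)*(4 - 1))) = 1/(79818 + (-25 - (-78)*3)) = 1/(79818 + (-25 - 78*(-3))) = 1/(79818 + (-25 + 234)) = 1/(79818 + 209) = 1/80027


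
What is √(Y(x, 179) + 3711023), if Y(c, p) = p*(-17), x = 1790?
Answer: 2*√926995 ≈ 1925.6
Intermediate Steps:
Y(c, p) = -17*p
√(Y(x, 179) + 3711023) = √(-17*179 + 3711023) = √(-3043 + 3711023) = √3707980 = 2*√926995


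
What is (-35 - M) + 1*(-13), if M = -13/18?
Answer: -851/18 ≈ -47.278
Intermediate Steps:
M = -13/18 (M = -13*1/18 = -13/18 ≈ -0.72222)
(-35 - M) + 1*(-13) = (-35 - 1*(-13/18)) + 1*(-13) = (-35 + 13/18) - 13 = -617/18 - 13 = -851/18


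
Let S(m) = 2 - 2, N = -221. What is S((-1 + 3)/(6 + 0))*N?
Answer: 0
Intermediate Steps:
S(m) = 0
S((-1 + 3)/(6 + 0))*N = 0*(-221) = 0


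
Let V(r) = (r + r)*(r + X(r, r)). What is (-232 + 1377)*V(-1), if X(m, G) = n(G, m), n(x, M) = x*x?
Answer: 0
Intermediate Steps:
n(x, M) = x²
X(m, G) = G²
V(r) = 2*r*(r + r²) (V(r) = (r + r)*(r + r²) = (2*r)*(r + r²) = 2*r*(r + r²))
(-232 + 1377)*V(-1) = (-232 + 1377)*(2*(-1)²*(1 - 1)) = 1145*(2*1*0) = 1145*0 = 0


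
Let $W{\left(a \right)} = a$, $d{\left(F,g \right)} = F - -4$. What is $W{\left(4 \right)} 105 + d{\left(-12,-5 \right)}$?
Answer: $412$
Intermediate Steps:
$d{\left(F,g \right)} = 4 + F$ ($d{\left(F,g \right)} = F + 4 = 4 + F$)
$W{\left(4 \right)} 105 + d{\left(-12,-5 \right)} = 4 \cdot 105 + \left(4 - 12\right) = 420 - 8 = 412$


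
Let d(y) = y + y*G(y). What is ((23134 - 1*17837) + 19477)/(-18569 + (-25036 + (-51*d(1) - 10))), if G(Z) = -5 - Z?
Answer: -12387/21680 ≈ -0.57136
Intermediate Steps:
d(y) = y + y*(-5 - y)
((23134 - 1*17837) + 19477)/(-18569 + (-25036 + (-51*d(1) - 10))) = ((23134 - 1*17837) + 19477)/(-18569 + (-25036 + (-(-51)*(4 + 1) - 10))) = ((23134 - 17837) + 19477)/(-18569 + (-25036 + (-(-51)*5 - 10))) = (5297 + 19477)/(-18569 + (-25036 + (-51*(-5) - 10))) = 24774/(-18569 + (-25036 + (255 - 10))) = 24774/(-18569 + (-25036 + 245)) = 24774/(-18569 - 24791) = 24774/(-43360) = 24774*(-1/43360) = -12387/21680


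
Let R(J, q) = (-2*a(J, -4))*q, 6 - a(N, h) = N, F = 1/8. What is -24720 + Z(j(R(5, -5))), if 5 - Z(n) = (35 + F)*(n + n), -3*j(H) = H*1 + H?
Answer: -72740/3 ≈ -24247.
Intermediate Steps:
F = ⅛ ≈ 0.12500
a(N, h) = 6 - N
R(J, q) = q*(-12 + 2*J) (R(J, q) = (-2*(6 - J))*q = (-12 + 2*J)*q = q*(-12 + 2*J))
j(H) = -2*H/3 (j(H) = -(H*1 + H)/3 = -(H + H)/3 = -2*H/3)
Z(n) = 5 - 281*n/4 (Z(n) = 5 - (35 + ⅛)*(n + n) = 5 - 281*2*n/8 = 5 - 281*n/4)
-24720 + Z(j(R(5, -5))) = -24720 + (5 - (-281)*2*(-5)*(-6 + 5)/6) = -24720 + (5 - (-281)*2*(-5)*(-1)/6) = -24720 + (5 - (-281)*10/6) = -24720 + (5 - 281/4*(-20/3)) = -24720 + (5 + 1405/3) = -24720 + 1420/3 = -72740/3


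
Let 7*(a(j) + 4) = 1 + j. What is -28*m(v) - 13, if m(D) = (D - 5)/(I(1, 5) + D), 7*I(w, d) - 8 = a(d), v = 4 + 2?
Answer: -1409/82 ≈ -17.183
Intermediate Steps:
v = 6
a(j) = -27/7 + j/7 (a(j) = -4 + (1 + j)/7 = -4 + (1/7 + j/7) = -27/7 + j/7)
I(w, d) = 29/49 + d/49 (I(w, d) = 8/7 + (-27/7 + d/7)/7 = 8/7 + (-27/49 + d/49) = 29/49 + d/49)
m(D) = (-5 + D)/(34/49 + D) (m(D) = (D - 5)/((29/49 + (1/49)*5) + D) = (-5 + D)/((29/49 + 5/49) + D) = (-5 + D)/(34/49 + D))
-28*m(v) - 13 = -1372*(-5 + 6)/(34 + 49*6) - 13 = -1372/(34 + 294) - 13 = -1372/328 - 13 = -28*49/328 - 13 = -343/82 - 13 = -1409/82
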